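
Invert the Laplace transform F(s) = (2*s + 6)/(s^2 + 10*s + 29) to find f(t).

Complete the square in the denominator: s^2 + 10*s + 29 = (s + 5)^2 + 2^2.
Split the numerator to match: 2*s + 6 = 2·(s + 5) - 2·2.
Invert each term: 2·(s + 5)/((s + 5)^2 + 4) ↔ 2e^(-5t)cos(2t); -2·2/((s + 5)^2 + 4) ↔ -2e^(-5t)sin(2t).

f(t) = -2*exp(-5*t)*sin(2*t) + 2*exp(-5*t)*cos(2*t)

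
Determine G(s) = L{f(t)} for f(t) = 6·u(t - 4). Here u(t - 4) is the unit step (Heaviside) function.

G(s) = 6*exp(-4*s)/s

By the second shifting theorem, L{u(t - c)·g(t - c)} = e^(-cs)·H(s) with c = 4 and H(s) = L{g(t)}.
L{6} = 6/s.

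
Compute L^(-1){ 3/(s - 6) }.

Since L{e^(6t)} = 1/(s - 6), the inverse is exp(6*t), scaled by 3.

3*exp(6*t)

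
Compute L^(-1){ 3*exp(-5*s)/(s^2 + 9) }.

The factor e^(-5s) signals a time shift by c = 5 (second shifting theorem).
L{sin(3t)} = 3/(s^2 + 9), so L^-1{3/(s^2 + 9)} = sin(3*t).
Hence the inverse is u(t - 5) times that function evaluated at t - 5.

Heaviside(t - 5)*(sin(3*t - 15))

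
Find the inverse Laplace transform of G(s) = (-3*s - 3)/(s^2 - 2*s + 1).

-6*t*exp(t) - 3*exp(t)

Factor the denominator: s^2 - 2*s + 1 = (s - 1)^2.
Partial fraction decomposition gives [-3/(s - 1)] + [-6/(s - 1)^2].
Invert each term: -3/(s - 1) ↔ -3e^(t); -6/(s - 1)^2 ↔ -6t·e^(t).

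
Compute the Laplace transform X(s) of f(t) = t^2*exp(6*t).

X(s) = 2/(s - 6)^3

L{e^(6t)} = 1/(s - 6).
Then apply L{t^2·g(t)} = (-1)^2 d^2/ds^2[G(s)] with G(s) = 1/(s - 6):
differentiating 2 times and applying the sign gives 2/(s - 6)^3.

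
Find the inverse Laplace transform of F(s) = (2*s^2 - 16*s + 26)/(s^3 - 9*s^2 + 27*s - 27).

-2*t^2*exp(3*t) - 4*t*exp(3*t) + 2*exp(3*t)

Factor the denominator: s^3 - 9*s^2 + 27*s - 27 = (s - 3)^3.
Partial fraction decomposition gives [2/(s - 3)] + [-4/(s - 3)^2] + [-4/(s - 3)^3].
Invert each term: 2/(s - 3) ↔ 2e^(3t); -4/(s - 3)^2 ↔ -4t·e^(3t); -4/(s - 3)^3 ↔ (-2)t^2·e^(3t).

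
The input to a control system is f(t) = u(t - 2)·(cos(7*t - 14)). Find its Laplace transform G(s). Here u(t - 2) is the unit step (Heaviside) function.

G(s) = s*exp(-2*s)/(s^2 + 49)

By the second shifting theorem, L{u(t - c)·g(t - c)} = e^(-cs)·H(s) with c = 2 and H(s) = L{g(t)}.
L{cos(7t)} = s/(s^2 + 49).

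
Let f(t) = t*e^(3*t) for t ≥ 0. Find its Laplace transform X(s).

L{t} = 1!/s^2 = 1/s^2.
By the first shifting theorem, multiplying by e^(3t) replaces s with s - 3.

X(s) = (s - 3)^(-2)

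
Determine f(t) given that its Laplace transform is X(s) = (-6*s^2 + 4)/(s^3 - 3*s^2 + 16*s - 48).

Factor the denominator: s^3 - 3*s^2 + 16*s - 48 = (s - 3)*(s^2 + 16).
Partial fraction decomposition gives [-2/(s - 3)] + [-4*s/(s^2 + 16)] + [-12/(s^2 + 16)].
Invert each term: -2/(s - 3) ↔ -2e^(3t); -4·s/(s^2 + 16) ↔ -4cos(4t); -3·4/(s^2 + 16) ↔ -3sin(4t).

f(t) = -2*exp(3*t) - 3*sin(4*t) - 4*cos(4*t)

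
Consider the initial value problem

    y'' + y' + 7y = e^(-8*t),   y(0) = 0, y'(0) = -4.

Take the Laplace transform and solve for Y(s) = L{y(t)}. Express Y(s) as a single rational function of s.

Take the Laplace transform of both sides.
The derivative rules (L{y''} = s^2 Y - s·y(0) - y'(0) and L{y'} = sY - y(0), with y(0) = 0, y'(0) = -4) turn the left side into (s^2 + s + 7)Y - (-4).
The right side is L{e^(-8*t)} = 1/(s + 8).
So (s^2 + s + 7)Y = 1/(s + 8) + (-4).
Solve for Y(s) and write it as one ratio of polynomials.

Y(s) = (-4*s - 31)/(s^3 + 9*s^2 + 15*s + 56)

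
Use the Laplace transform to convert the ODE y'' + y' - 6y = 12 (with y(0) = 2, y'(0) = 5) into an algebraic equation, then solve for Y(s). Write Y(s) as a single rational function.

Y(s) = (2*s^2 + 7*s + 12)/(s^3 + s^2 - 6*s)

Apply the Laplace transform to the equation.
Using L{y''} = s^2 Y - s·y(0) - y'(0) and L{y'} = sY - y(0), with y(0) = 2, y'(0) = 5, the left side becomes (s^2 + s - 6)Y - (2*s + 7).
The right side is L{12} = 12/s.
So (s^2 + s - 6)Y = 12/s + (2*s + 7).
Divide through and combine into a single rational function.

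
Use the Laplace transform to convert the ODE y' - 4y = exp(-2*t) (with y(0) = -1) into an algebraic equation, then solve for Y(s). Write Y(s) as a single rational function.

Laplace-transform each side.
The derivative rules (L{y'} = sY - y(0) = sY - (-1)) turn the left side into (s - 4)Y - (-1).
The right side is L{exp(-2*t)} = 1/(s + 2).
So (s - 4)Y = 1/(s + 2) + (-1).
Divide through and combine into a single rational function.

Y(s) = (-s - 1)/(s^2 - 2*s - 8)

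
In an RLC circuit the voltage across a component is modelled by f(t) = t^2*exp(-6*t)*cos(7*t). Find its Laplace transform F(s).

F(s) = 2*(s + 6)*(s^2 + 12*s - 111)/(s^2 + 12*s + 85)^3

L{cos(7t)} = s/(s^2 + 49).
Multiplying by e^(-6t) shifts s → s + 6, so L{exp(-6*t)*cos(7*t)} = (s + 6)/((s + 6)^2 + 49).
Then apply L{t^2·g(t)} = (-1)^2 d^2/ds^2[G(s)] with G(s) = (s + 6)/((s + 6)^2 + 49):
differentiating 2 times and applying the sign gives 2*(s + 6)*(s^2 + 12*s - 111)/(s^2 + 12*s + 85)^3.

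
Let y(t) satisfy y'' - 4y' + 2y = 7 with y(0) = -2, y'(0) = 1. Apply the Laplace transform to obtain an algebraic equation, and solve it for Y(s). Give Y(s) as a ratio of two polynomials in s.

Y(s) = (-2*s^2 + 9*s + 7)/(s^3 - 4*s^2 + 2*s)

Laplace-transform each side.
With L{y''} = s^2 Y - s·y(0) - y'(0) and L{y'} = sY - y(0), with y(0) = -2, y'(0) = 1: the LHS transforms to (s^2 - 4*s + 2)Y - (-2*s + 9).
The right side is L{7} = 7/s.
So (s^2 - 4*s + 2)Y = 7/s + (-2*s + 9).
Isolate Y and clear denominators.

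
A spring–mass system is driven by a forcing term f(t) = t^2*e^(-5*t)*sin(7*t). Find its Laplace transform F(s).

L{sin(7t)} = 7/(s^2 + 49).
Multiplying by e^(-5t) shifts s → s + 5, so L{e^(-5*t)*sin(7*t)} = 7/((s + 5)^2 + 49).
Then apply L{t^2·g(t)} = (-1)^2 d^2/ds^2[G(s)] with G(s) = 7/((s + 5)^2 + 49):
differentiating 2 times and applying the sign gives 14*(3*s^2 + 30*s + 26)/(s^2 + 10*s + 74)^3.

F(s) = 14*(3*s^2 + 30*s + 26)/(s^2 + 10*s + 74)^3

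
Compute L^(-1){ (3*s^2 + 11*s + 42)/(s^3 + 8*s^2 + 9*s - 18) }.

Factor the denominator: s^3 + 8*s^2 + 9*s - 18 = (s - 1)*(s + 3)*(s + 6).
Partial fraction decomposition gives [4/(s + 6)] + [-3/(s + 3)] + [2/(s - 1)].
Invert each term: 4/(s + 6) ↔ 4e^(-6t); -3/(s + 3) ↔ -3e^(-3t); 2/(s - 1) ↔ 2e^(t).

2*exp(t) - 3*exp(-3*t) + 4*exp(-6*t)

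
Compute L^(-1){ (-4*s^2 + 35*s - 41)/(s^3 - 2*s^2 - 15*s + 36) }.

Factor the denominator: s^3 - 2*s^2 - 15*s + 36 = (s - 3)^2*(s + 4).
Partial fraction decomposition gives [1/(s - 3)] + [4/(s - 3)^2] + [-5/(s + 4)].
Invert each term: 1/(s - 3) ↔ e^(3t); 4/(s - 3)^2 ↔ 4t·e^(3t); -5/(s + 4) ↔ -5e^(-4t).

4*t*exp(3*t) + exp(3*t) - 5*exp(-4*t)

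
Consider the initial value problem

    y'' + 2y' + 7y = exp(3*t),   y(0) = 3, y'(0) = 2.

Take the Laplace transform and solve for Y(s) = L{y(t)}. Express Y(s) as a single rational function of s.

Laplace-transform each side.
The derivative rules (L{y''} = s^2 Y - s·y(0) - y'(0) and L{y'} = sY - y(0), with y(0) = 3, y'(0) = 2) turn the left side into (s^2 + 2*s + 7)Y - (3*s + 8).
The right side is L{exp(3*t)} = 1/(s - 3).
So (s^2 + 2*s + 7)Y = 1/(s - 3) + (3*s + 8).
Isolate Y and clear denominators.

Y(s) = (3*s^2 - s - 23)/(s^3 - s^2 + s - 21)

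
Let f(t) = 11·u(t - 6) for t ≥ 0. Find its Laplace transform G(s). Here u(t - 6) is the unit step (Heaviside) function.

G(s) = 11*exp(-6*s)/s

By the second shifting theorem, L{u(t - c)·g(t - c)} = e^(-cs)·H(s) with c = 6 and H(s) = L{g(t)}.
L{11} = 11/s.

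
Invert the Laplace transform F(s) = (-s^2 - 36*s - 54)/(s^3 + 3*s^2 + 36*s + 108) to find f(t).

f(t) = -5*sin(6*t) - 2*cos(6*t) + exp(-3*t)

Factor the denominator: s^3 + 3*s^2 + 36*s + 108 = (s + 3)*(s^2 + 36).
Partial fraction decomposition gives [1/(s + 3)] + [-2*s/(s^2 + 36)] + [-30/(s^2 + 36)].
Invert each term: 1/(s + 3) ↔ e^(-3t); -2·s/(s^2 + 36) ↔ -2cos(6t); -5·6/(s^2 + 36) ↔ -5sin(6t).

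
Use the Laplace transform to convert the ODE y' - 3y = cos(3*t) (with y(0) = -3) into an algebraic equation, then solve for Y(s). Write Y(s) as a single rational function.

Y(s) = (-3*s^2 + s - 27)/(s^3 - 3*s^2 + 9*s - 27)

Apply the Laplace transform to the equation.
Using L{y'} = sY - y(0) = sY - (-3), the left side becomes (s - 3)Y - (-3).
The right side is L{cos(3*t)} = s/(s^2 + 9).
So (s - 3)Y = s/(s^2 + 9) + (-3).
Isolate Y and clear denominators.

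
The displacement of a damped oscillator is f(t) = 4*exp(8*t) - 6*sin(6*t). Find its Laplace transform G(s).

G(s) = -36/(s^2 + 36) + 4/(s - 8)

Apply the Laplace transform termwise.
(-6)·[L{sin(6t)} = 6/(s^2 + 36)]; (4)·[L{e^(8t)} = 1/(s - 8)].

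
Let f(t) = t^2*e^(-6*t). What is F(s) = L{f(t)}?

L{e^(-6t)} = 1/(s + 6).
Then apply L{t^2·g(t)} = (-1)^2 d^2/ds^2[G(s)] with G(s) = 1/(s + 6):
differentiating 2 times and applying the sign gives 2/(s + 6)^3.

F(s) = 2/(s + 6)^3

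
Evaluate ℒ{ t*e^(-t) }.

(s + 1)^(-2)

L{e^(-t)} = 1/(s + 1).
Then apply L{t·g(t)} = -d/ds[G(s)] with G(s) = 1/(s + 1):
differentiating 1 time and applying the sign gives (s + 1)^(-2).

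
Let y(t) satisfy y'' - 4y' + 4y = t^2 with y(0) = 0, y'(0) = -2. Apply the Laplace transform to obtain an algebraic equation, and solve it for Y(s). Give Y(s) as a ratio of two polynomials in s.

Transform both sides with L{·}.
The derivative rules (L{y''} = s^2 Y - s·y(0) - y'(0) and L{y'} = sY - y(0), with y(0) = 0, y'(0) = -2) turn the left side into (s^2 - 4*s + 4)Y - (-2).
The right side is L{t^2} = 2/s^3.
So (s^2 - 4*s + 4)Y = 2/s^3 + (-2).
Solve for Y(s) and write it as one ratio of polynomials.

Y(s) = (-2*s^3 + 2)/(s^5 - 4*s^4 + 4*s^3)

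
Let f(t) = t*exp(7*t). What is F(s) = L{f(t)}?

L{e^(7t)} = 1/(s - 7).
Then apply L{t·g(t)} = -d/ds[G(s)] with G(s) = 1/(s - 7):
differentiating 1 time and applying the sign gives (s - 7)^(-2).

F(s) = (s - 7)^(-2)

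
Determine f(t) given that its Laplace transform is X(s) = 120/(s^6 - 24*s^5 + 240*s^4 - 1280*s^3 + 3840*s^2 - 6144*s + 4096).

f(t) = t^5*exp(4*t)

Rewrite the denominator: s^6 - 24*s^5 + 240*s^4 - 1280*s^3 + 3840*s^2 - 6144*s + 4096 = (s - 4)^6.
The form in (s - 4) signals a first-shifting-theorem factor e^(4t).
Since L{t^5} = 5!/s^6 = 120/s^6, the inverse is t^5*exp(4*t).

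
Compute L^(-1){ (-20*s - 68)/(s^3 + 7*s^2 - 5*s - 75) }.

-4*t*exp(-5*t) - 2*exp(3*t) + 2*exp(-5*t)

Factor the denominator: s^3 + 7*s^2 - 5*s - 75 = (s - 3)*(s + 5)^2.
Partial fraction decomposition gives [2/(s + 5)] + [-4/(s + 5)^2] + [-2/(s - 3)].
Invert each term: 2/(s + 5) ↔ 2e^(-5t); -4/(s + 5)^2 ↔ -4t·e^(-5t); -2/(s - 3) ↔ -2e^(3t).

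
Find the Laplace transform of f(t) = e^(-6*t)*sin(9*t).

L{sin(9t)} = 9/(s^2 + 81).
By the first shifting theorem, multiplying by e^(-6t) replaces s with s + 6.

9/((s + 6)^2 + 81)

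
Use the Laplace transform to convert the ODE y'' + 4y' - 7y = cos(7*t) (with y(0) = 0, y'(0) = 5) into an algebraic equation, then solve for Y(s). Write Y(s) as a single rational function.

Y(s) = (5*s^2 + s + 245)/(s^4 + 4*s^3 + 42*s^2 + 196*s - 343)

Laplace-transform each side.
With L{y''} = s^2 Y - s·y(0) - y'(0) and L{y'} = sY - y(0), with y(0) = 0, y'(0) = 5: the LHS transforms to (s^2 + 4*s - 7)Y - (5).
The right side is L{cos(7*t)} = s/(s^2 + 49).
So (s^2 + 4*s - 7)Y = s/(s^2 + 49) + (5).
Solve for Y(s) and write it as one ratio of polynomials.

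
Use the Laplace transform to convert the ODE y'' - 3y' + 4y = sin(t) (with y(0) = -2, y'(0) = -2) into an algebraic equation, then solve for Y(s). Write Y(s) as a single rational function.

Y(s) = (-2*s^3 + 4*s^2 - 2*s + 5)/(s^4 - 3*s^3 + 5*s^2 - 3*s + 4)

Take the Laplace transform of both sides.
The derivative rules (L{y''} = s^2 Y - s·y(0) - y'(0) and L{y'} = sY - y(0), with y(0) = -2, y'(0) = -2) turn the left side into (s^2 - 3*s + 4)Y - (-2*s + 4).
The right side is L{sin(t)} = 1/(s^2 + 1).
So (s^2 - 3*s + 4)Y = 1/(s^2 + 1) + (-2*s + 4).
Divide through and combine into a single rational function.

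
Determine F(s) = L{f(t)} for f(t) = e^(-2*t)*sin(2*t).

F(s) = 2/((s + 2)^2 + 4)

L{sin(2t)} = 2/(s^2 + 4).
By the first shifting theorem, multiplying by e^(-2t) replaces s with s + 2.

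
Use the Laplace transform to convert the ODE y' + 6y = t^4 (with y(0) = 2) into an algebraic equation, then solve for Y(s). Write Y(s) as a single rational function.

Y(s) = (2*s^5 + 24)/(s^6 + 6*s^5)

Transform both sides with L{·}.
Using L{y'} = sY - y(0) = sY - 2, the left side becomes (s + 6)Y - (2).
The right side is L{t^4} = 24/s^5.
So (s + 6)Y = 24/s^5 + (2).
Isolate Y and clear denominators.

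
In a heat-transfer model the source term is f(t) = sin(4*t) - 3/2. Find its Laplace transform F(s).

The transform is linear, so treat each term independently.
L{-3/2} = (-3/2)/s; L{sin(4t)} = 4/(s^2 + 16).

F(s) = 4/(s^2 + 16) - 3/(2*s)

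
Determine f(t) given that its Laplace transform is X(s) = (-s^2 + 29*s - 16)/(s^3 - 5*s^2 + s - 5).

f(t) = 4*exp(5*t) + 4*sin(t) - 5*cos(t)

Factor the denominator: s^3 - 5*s^2 + s - 5 = (s - 5)*(s^2 + 1).
Partial fraction decomposition gives [4/(s - 5)] + [-5*s/(s^2 + 1)] + [4/(s^2 + 1)].
Invert each term: 4/(s - 5) ↔ 4e^(5t); -5·s/(s^2 + 1) ↔ -5cos(t); 4·1/(s^2 + 1) ↔ 4sin(t).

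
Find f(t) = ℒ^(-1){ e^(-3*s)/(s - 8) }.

f(t) = Heaviside(t - 3)*(exp(8*t - 24))

The factor e^(-3s) signals a time shift by c = 3 (second shifting theorem).
L{e^(8t)} = 1/(s - 8), so L^-1{1/(s - 8)} = e^(8*t).
Hence the inverse is u(t - 3) times that function evaluated at t - 3.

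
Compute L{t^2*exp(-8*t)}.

L{e^(-8t)} = 1/(s + 8).
Then apply L{t^2·g(t)} = (-1)^2 d^2/ds^2[G(s)] with G(s) = 1/(s + 8):
differentiating 2 times and applying the sign gives 2/(s + 8)^3.

2/(s + 8)^3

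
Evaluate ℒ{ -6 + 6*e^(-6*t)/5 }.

6/(5*(s + 6)) - 6/s

Apply the Laplace transform termwise.
(6/5)·[L{e^(-6t)} = 1/(s + 6)]; L{-6} = -6/s.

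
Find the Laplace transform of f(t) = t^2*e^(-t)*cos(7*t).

2*(s + 1)*(s^2 + 2*s - 146)/(s^2 + 2*s + 50)^3

L{cos(7t)} = s/(s^2 + 49).
Multiplying by e^(-t) shifts s → s + 1, so L{e^(-t)*cos(7*t)} = (s + 1)/((s + 1)^2 + 49).
Then apply L{t^2·g(t)} = (-1)^2 d^2/ds^2[G(s)] with G(s) = (s + 1)/((s + 1)^2 + 49):
differentiating 2 times and applying the sign gives 2*(s + 1)*(s^2 + 2*s - 146)/(s^2 + 2*s + 50)^3.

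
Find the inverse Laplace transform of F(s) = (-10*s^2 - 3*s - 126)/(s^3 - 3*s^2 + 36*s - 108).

-5*exp(3*t) - 3*sin(6*t) - 5*cos(6*t)

Factor the denominator: s^3 - 3*s^2 + 36*s - 108 = (s - 3)*(s^2 + 36).
Partial fraction decomposition gives [-5/(s - 3)] + [-5*s/(s^2 + 36)] + [-18/(s^2 + 36)].
Invert each term: -5/(s - 3) ↔ -5e^(3t); -5·s/(s^2 + 36) ↔ -5cos(6t); -3·6/(s^2 + 36) ↔ -3sin(6t).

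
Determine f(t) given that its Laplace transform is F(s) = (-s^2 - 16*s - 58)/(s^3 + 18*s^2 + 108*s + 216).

f(t) = t^2*exp(-6*t) - 4*t*exp(-6*t) - exp(-6*t)

Factor the denominator: s^3 + 18*s^2 + 108*s + 216 = (s + 6)^3.
Partial fraction decomposition gives [-1/(s + 6)] + [-4/(s + 6)^2] + [2/(s + 6)^3].
Invert each term: -1/(s + 6) ↔ -e^(-6t); -4/(s + 6)^2 ↔ -4t·e^(-6t); 2/(s + 6)^3 ↔ (1)t^2·e^(-6t).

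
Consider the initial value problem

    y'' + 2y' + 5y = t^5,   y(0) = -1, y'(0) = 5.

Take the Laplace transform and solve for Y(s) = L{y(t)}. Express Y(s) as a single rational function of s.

Y(s) = (-s^7 + 3*s^6 + 120)/(s^8 + 2*s^7 + 5*s^6)

Transform both sides with L{·}.
Using L{y''} = s^2 Y - s·y(0) - y'(0) and L{y'} = sY - y(0), with y(0) = -1, y'(0) = 5, the left side becomes (s^2 + 2*s + 5)Y - (-s + 3).
The right side is L{t^5} = 120/s^6.
So (s^2 + 2*s + 5)Y = 120/s^6 + (-s + 3).
Divide through and combine into a single rational function.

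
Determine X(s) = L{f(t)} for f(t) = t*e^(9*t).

L{e^(9t)} = 1/(s - 9).
Then apply L{t·g(t)} = -d/ds[G(s)] with G(s) = 1/(s - 9):
differentiating 1 time and applying the sign gives (s - 9)^(-2).

X(s) = (s - 9)^(-2)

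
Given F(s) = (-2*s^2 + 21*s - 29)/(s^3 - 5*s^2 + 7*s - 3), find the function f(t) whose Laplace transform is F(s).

f(t) = 5*t*exp(t) + 4*exp(3*t) - 6*exp(t)

Factor the denominator: s^3 - 5*s^2 + 7*s - 3 = (s - 3)*(s - 1)^2.
Partial fraction decomposition gives [-6/(s - 1)] + [5/(s - 1)^2] + [4/(s - 3)].
Invert each term: -6/(s - 1) ↔ -6e^(t); 5/(s - 1)^2 ↔ 5t·e^(t); 4/(s - 3) ↔ 4e^(3t).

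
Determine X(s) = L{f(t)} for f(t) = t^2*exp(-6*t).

L{e^(-6t)} = 1/(s + 6).
Then apply L{t^2·g(t)} = (-1)^2 d^2/ds^2[G(s)] with G(s) = 1/(s + 6):
differentiating 2 times and applying the sign gives 2/(s + 6)^3.

X(s) = 2/(s + 6)^3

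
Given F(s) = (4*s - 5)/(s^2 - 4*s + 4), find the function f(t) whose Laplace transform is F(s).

Factor the denominator: s^2 - 4*s + 4 = (s - 2)^2.
Partial fraction decomposition gives [4/(s - 2)] + [3/(s - 2)^2].
Invert each term: 4/(s - 2) ↔ 4e^(2t); 3/(s - 2)^2 ↔ 3t·e^(2t).

f(t) = 3*t*exp(2*t) + 4*exp(2*t)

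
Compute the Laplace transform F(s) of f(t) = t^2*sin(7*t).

F(s) = 14*(3*s^2 - 49)/(s^2 + 49)^3

L{sin(7t)} = 7/(s^2 + 49).
Then apply L{t^2·g(t)} = (-1)^2 d^2/ds^2[G(s)] with G(s) = 7/(s^2 + 49):
differentiating 2 times and applying the sign gives 14*(3*s^2 - 49)/(s^2 + 49)^3.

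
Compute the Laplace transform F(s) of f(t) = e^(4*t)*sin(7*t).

L{sin(7t)} = 7/(s^2 + 49).
By the first shifting theorem, multiplying by e^(4t) replaces s with s - 4.

F(s) = 7/((s - 4)^2 + 49)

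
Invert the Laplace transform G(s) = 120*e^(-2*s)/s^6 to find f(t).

f(t) = Heaviside(t - 2)*((t - 2)^5)

The factor e^(-2s) signals a time shift by c = 2 (second shifting theorem).
L{t^5} = 5!/s^6 = 120/s^6, so L^-1{120/s^6} = t^5.
Hence the inverse is u(t - 2) times that function evaluated at t - 2.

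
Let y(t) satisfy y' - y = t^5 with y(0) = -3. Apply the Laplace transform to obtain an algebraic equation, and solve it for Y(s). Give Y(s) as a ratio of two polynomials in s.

Transform both sides with L{·}.
With L{y'} = sY - y(0) = sY - (-3): the LHS transforms to (s - 1)Y - (-3).
The right side is L{t^5} = 120/s^6.
So (s - 1)Y = 120/s^6 + (-3).
Divide through and combine into a single rational function.

Y(s) = (-3*s^6 + 120)/(s^7 - s^6)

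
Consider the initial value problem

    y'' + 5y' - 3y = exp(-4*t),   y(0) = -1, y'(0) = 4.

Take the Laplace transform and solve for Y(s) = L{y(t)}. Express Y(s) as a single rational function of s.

Laplace-transform each side.
Using L{y''} = s^2 Y - s·y(0) - y'(0) and L{y'} = sY - y(0), with y(0) = -1, y'(0) = 4, the left side becomes (s^2 + 5*s - 3)Y - (-s - 1).
The right side is L{exp(-4*t)} = 1/(s + 4).
So (s^2 + 5*s - 3)Y = 1/(s + 4) + (-s - 1).
Isolate Y and clear denominators.

Y(s) = (-s^2 - 5*s - 3)/(s^3 + 9*s^2 + 17*s - 12)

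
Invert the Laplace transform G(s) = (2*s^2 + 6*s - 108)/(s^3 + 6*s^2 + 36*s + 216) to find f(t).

f(t) = -2*sin(6*t) + 3*cos(6*t) - exp(-6*t)

Factor the denominator: s^3 + 6*s^2 + 36*s + 216 = (s + 6)*(s^2 + 36).
Partial fraction decomposition gives [-1/(s + 6)] + [3*s/(s^2 + 36)] + [-12/(s^2 + 36)].
Invert each term: -1/(s + 6) ↔ -e^(-6t); 3·s/(s^2 + 36) ↔ 3cos(6t); -2·6/(s^2 + 36) ↔ -2sin(6t).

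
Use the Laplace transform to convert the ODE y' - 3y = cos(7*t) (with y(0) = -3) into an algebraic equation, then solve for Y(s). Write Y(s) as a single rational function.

Y(s) = (-3*s^2 + s - 147)/(s^3 - 3*s^2 + 49*s - 147)

Transform both sides with L{·}.
The derivative rules (L{y'} = sY - y(0) = sY - (-3)) turn the left side into (s - 3)Y - (-3).
The right side is L{cos(7*t)} = s/(s^2 + 49).
So (s - 3)Y = s/(s^2 + 49) + (-3).
Isolate Y and clear denominators.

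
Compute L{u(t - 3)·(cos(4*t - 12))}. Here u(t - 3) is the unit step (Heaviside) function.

s*exp(-3*s)/(s^2 + 16)

By the second shifting theorem, L{u(t - c)·g(t - c)} = e^(-cs)·H(s) with c = 3 and H(s) = L{g(t)}.
L{cos(4t)} = s/(s^2 + 16).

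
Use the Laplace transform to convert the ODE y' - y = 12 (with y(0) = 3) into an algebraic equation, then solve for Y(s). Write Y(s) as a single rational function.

Y(s) = (3*s + 12)/(s^2 - s)

Apply the Laplace transform to the equation.
The derivative rules (L{y'} = sY - y(0) = sY - 3) turn the left side into (s - 1)Y - (3).
The right side is L{12} = 12/s.
So (s - 1)Y = 12/s + (3).
Isolate Y and clear denominators.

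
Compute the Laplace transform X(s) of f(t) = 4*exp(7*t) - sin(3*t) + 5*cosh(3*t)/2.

The transform is linear, so treat each term independently.
(-1)·[L{sin(3t)} = 3/(s^2 + 9)]; (5/2)·[L{cosh(3t)} = s/(s^2 - 9)]; (4)·[L{e^(7t)} = 1/(s - 7)].

X(s) = 5*s/(2*(s^2 - 9)) - 3/(s^2 + 9) + 4/(s - 7)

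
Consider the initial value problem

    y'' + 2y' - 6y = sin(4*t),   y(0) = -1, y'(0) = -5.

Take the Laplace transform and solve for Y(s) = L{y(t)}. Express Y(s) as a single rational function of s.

Apply the Laplace transform to the equation.
Using L{y''} = s^2 Y - s·y(0) - y'(0) and L{y'} = sY - y(0), with y(0) = -1, y'(0) = -5, the left side becomes (s^2 + 2*s - 6)Y - (-s - 7).
The right side is L{sin(4*t)} = 4/(s^2 + 16).
So (s^2 + 2*s - 6)Y = 4/(s^2 + 16) + (-s - 7).
Solve for Y(s) and write it as one ratio of polynomials.

Y(s) = (-s^3 - 7*s^2 - 16*s - 108)/(s^4 + 2*s^3 + 10*s^2 + 32*s - 96)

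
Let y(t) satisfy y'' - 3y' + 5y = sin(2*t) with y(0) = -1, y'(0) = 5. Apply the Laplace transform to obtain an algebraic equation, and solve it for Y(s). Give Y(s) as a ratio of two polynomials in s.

Y(s) = (-s^3 + 8*s^2 - 4*s + 34)/(s^4 - 3*s^3 + 9*s^2 - 12*s + 20)

Transform both sides with L{·}.
The derivative rules (L{y''} = s^2 Y - s·y(0) - y'(0) and L{y'} = sY - y(0), with y(0) = -1, y'(0) = 5) turn the left side into (s^2 - 3*s + 5)Y - (-s + 8).
The right side is L{sin(2*t)} = 2/(s^2 + 4).
So (s^2 - 3*s + 5)Y = 2/(s^2 + 4) + (-s + 8).
Isolate Y and clear denominators.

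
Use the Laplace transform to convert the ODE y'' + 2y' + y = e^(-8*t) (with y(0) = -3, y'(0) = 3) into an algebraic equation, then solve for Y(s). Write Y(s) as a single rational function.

Y(s) = (-3*s^2 - 27*s - 23)/(s^3 + 10*s^2 + 17*s + 8)

Transform both sides with L{·}.
The derivative rules (L{y''} = s^2 Y - s·y(0) - y'(0) and L{y'} = sY - y(0), with y(0) = -3, y'(0) = 3) turn the left side into (s^2 + 2*s + 1)Y - (-3*s - 3).
The right side is L{e^(-8*t)} = 1/(s + 8).
So (s^2 + 2*s + 1)Y = 1/(s + 8) + (-3*s - 3).
Isolate Y and clear denominators.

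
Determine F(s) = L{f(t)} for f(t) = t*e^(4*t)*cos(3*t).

L{cos(3t)} = s/(s^2 + 9).
Multiplying by e^(4t) shifts s → s - 4, so L{e^(4*t)*cos(3*t)} = (s - 4)/((s - 4)^2 + 9).
Then apply L{t·g(t)} = -d/ds[G(s)] with G(s) = (s - 4)/((s - 4)^2 + 9):
differentiating 1 time and applying the sign gives (s - 7)*(s - 1)/(s^2 - 8*s + 25)^2.

F(s) = (s - 7)*(s - 1)/(s^2 - 8*s + 25)^2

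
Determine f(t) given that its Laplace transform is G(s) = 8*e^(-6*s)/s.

The factor e^(-6s) signals a time shift by c = 6 (second shifting theorem).
L{8} = 8/s, so L^-1{8/s} = 8.
Hence the inverse is u(t - 6) times that function evaluated at t - 6.

f(t) = Heaviside(t - 6)*(8)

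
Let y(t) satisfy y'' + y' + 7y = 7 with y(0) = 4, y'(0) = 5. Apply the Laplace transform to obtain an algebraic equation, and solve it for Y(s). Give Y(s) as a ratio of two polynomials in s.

Apply the Laplace transform to the equation.
Using L{y''} = s^2 Y - s·y(0) - y'(0) and L{y'} = sY - y(0), with y(0) = 4, y'(0) = 5, the left side becomes (s^2 + s + 7)Y - (4*s + 9).
The right side is L{7} = 7/s.
So (s^2 + s + 7)Y = 7/s + (4*s + 9).
Divide through and combine into a single rational function.

Y(s) = (4*s^2 + 9*s + 7)/(s^3 + s^2 + 7*s)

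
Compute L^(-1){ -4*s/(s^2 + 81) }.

Since L{cos(9t)} = s/(s^2 + 81), the inverse is cos(9*t), scaled by -4.

-4*cos(9*t)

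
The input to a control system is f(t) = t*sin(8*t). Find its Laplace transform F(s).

L{sin(8t)} = 8/(s^2 + 64).
Then apply L{t·g(t)} = -d/ds[G(s)] with G(s) = 8/(s^2 + 64):
differentiating 1 time and applying the sign gives 16*s/(s^2 + 64)^2.

F(s) = 16*s/(s^2 + 64)^2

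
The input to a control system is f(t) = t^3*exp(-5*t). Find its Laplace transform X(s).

L{t^3} = 3!/s^4 = 6/s^4.
By the first shifting theorem, multiplying by e^(-5t) replaces s with s + 5.

X(s) = 6/(s + 5)^4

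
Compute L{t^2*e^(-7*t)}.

L{e^(-7t)} = 1/(s + 7).
Then apply L{t^2·g(t)} = (-1)^2 d^2/ds^2[G(s)] with G(s) = 1/(s + 7):
differentiating 2 times and applying the sign gives 2/(s + 7)^3.

2/(s + 7)^3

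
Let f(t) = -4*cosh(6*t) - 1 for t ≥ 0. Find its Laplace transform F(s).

The transform is linear, so treat each term independently.
(-4)·[L{cosh(6t)} = s/(s^2 - 36)]; L{-1} = -1/s.

F(s) = -4*s/(s^2 - 36) - 1/s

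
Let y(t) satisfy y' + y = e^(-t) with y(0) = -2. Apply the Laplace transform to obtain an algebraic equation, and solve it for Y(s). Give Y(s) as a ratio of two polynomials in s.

Transform both sides with L{·}.
With L{y'} = sY - y(0) = sY - (-2): the LHS transforms to (s + 1)Y - (-2).
The right side is L{e^(-t)} = 1/(s + 1).
So (s + 1)Y = 1/(s + 1) + (-2).
Solve for Y(s) and write it as one ratio of polynomials.

Y(s) = (-2*s - 1)/(s^2 + 2*s + 1)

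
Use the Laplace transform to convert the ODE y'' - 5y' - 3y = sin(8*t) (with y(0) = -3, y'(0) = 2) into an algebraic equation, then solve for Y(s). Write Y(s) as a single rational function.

Transform both sides with L{·}.
With L{y''} = s^2 Y - s·y(0) - y'(0) and L{y'} = sY - y(0), with y(0) = -3, y'(0) = 2: the LHS transforms to (s^2 - 5*s - 3)Y - (-3*s + 17).
The right side is L{sin(8*t)} = 8/(s^2 + 64).
So (s^2 - 5*s - 3)Y = 8/(s^2 + 64) + (-3*s + 17).
Solve for Y(s) and write it as one ratio of polynomials.

Y(s) = (-3*s^3 + 17*s^2 - 192*s + 1096)/(s^4 - 5*s^3 + 61*s^2 - 320*s - 192)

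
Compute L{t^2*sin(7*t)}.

L{sin(7t)} = 7/(s^2 + 49).
Then apply L{t^2·g(t)} = (-1)^2 d^2/ds^2[G(s)] with G(s) = 7/(s^2 + 49):
differentiating 2 times and applying the sign gives 14*(3*s^2 - 49)/(s^2 + 49)^3.

14*(3*s^2 - 49)/(s^2 + 49)^3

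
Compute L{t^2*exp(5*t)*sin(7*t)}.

14*(3*s^2 - 30*s + 26)/(s^2 - 10*s + 74)^3

L{sin(7t)} = 7/(s^2 + 49).
Multiplying by e^(5t) shifts s → s - 5, so L{exp(5*t)*sin(7*t)} = 7/((s - 5)^2 + 49).
Then apply L{t^2·g(t)} = (-1)^2 d^2/ds^2[G(s)] with G(s) = 7/((s - 5)^2 + 49):
differentiating 2 times and applying the sign gives 14*(3*s^2 - 30*s + 26)/(s^2 - 10*s + 74)^3.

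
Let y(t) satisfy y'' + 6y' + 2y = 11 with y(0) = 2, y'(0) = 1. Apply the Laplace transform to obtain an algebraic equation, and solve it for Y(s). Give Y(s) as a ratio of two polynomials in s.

Y(s) = (2*s^2 + 13*s + 11)/(s^3 + 6*s^2 + 2*s)

Take the Laplace transform of both sides.
Using L{y''} = s^2 Y - s·y(0) - y'(0) and L{y'} = sY - y(0), with y(0) = 2, y'(0) = 1, the left side becomes (s^2 + 6*s + 2)Y - (2*s + 13).
The right side is L{11} = 11/s.
So (s^2 + 6*s + 2)Y = 11/s + (2*s + 13).
Isolate Y and clear denominators.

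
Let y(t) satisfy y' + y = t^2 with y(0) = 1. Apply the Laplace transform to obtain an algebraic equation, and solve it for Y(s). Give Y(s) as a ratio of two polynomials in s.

Y(s) = (s^3 + 2)/(s^4 + s^3)

Transform both sides with L{·}.
With L{y'} = sY - y(0) = sY - 1: the LHS transforms to (s + 1)Y - (1).
The right side is L{t^2} = 2/s^3.
So (s + 1)Y = 2/s^3 + (1).
Solve for Y(s) and write it as one ratio of polynomials.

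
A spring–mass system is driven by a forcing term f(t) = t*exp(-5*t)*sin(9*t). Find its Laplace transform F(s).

F(s) = 18*(s + 5)/(s^2 + 10*s + 106)^2

L{sin(9t)} = 9/(s^2 + 81).
Multiplying by e^(-5t) shifts s → s + 5, so L{exp(-5*t)*sin(9*t)} = 9/((s + 5)^2 + 81).
Then apply L{t·g(t)} = -d/ds[G(s)] with G(s) = 9/((s + 5)^2 + 81):
differentiating 1 time and applying the sign gives 18*(s + 5)/(s^2 + 10*s + 106)^2.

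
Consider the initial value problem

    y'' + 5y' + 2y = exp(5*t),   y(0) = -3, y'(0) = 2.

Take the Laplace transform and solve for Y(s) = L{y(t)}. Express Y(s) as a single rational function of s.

Apply the Laplace transform to the equation.
With L{y''} = s^2 Y - s·y(0) - y'(0) and L{y'} = sY - y(0), with y(0) = -3, y'(0) = 2: the LHS transforms to (s^2 + 5*s + 2)Y - (-3*s - 13).
The right side is L{exp(5*t)} = 1/(s - 5).
So (s^2 + 5*s + 2)Y = 1/(s - 5) + (-3*s - 13).
Isolate Y and clear denominators.

Y(s) = (-3*s^2 + 2*s + 66)/(s^3 - 23*s - 10)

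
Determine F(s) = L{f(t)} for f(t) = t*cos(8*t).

L{cos(8t)} = s/(s^2 + 64).
Then apply L{t·g(t)} = -d/ds[G(s)] with G(s) = s/(s^2 + 64):
differentiating 1 time and applying the sign gives (s - 8)*(s + 8)/(s^2 + 64)^2.

F(s) = (s - 8)*(s + 8)/(s^2 + 64)^2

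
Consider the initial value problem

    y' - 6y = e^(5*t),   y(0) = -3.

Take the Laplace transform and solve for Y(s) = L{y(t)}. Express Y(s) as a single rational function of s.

Laplace-transform each side.
The derivative rules (L{y'} = sY - y(0) = sY - (-3)) turn the left side into (s - 6)Y - (-3).
The right side is L{e^(5*t)} = 1/(s - 5).
So (s - 6)Y = 1/(s - 5) + (-3).
Divide through and combine into a single rational function.

Y(s) = (-3*s + 16)/(s^2 - 11*s + 30)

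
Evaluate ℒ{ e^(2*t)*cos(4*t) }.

L{cos(4t)} = s/(s^2 + 16).
By the first shifting theorem, multiplying by e^(2t) replaces s with s - 2.

(s - 2)/((s - 2)^2 + 16)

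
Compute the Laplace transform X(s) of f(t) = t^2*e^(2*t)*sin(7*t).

L{sin(7t)} = 7/(s^2 + 49).
Multiplying by e^(2t) shifts s → s - 2, so L{e^(2*t)*sin(7*t)} = 7/((s - 2)^2 + 49).
Then apply L{t^2·g(t)} = (-1)^2 d^2/ds^2[G(s)] with G(s) = 7/((s - 2)^2 + 49):
differentiating 2 times and applying the sign gives 14*(3*s^2 - 12*s - 37)/(s^2 - 4*s + 53)^3.

X(s) = 14*(3*s^2 - 12*s - 37)/(s^2 - 4*s + 53)^3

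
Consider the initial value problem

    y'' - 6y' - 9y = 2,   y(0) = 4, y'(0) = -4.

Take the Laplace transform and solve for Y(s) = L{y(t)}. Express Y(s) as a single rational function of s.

Apply the Laplace transform to the equation.
The derivative rules (L{y''} = s^2 Y - s·y(0) - y'(0) and L{y'} = sY - y(0), with y(0) = 4, y'(0) = -4) turn the left side into (s^2 - 6*s - 9)Y - (4*s - 28).
The right side is L{2} = 2/s.
So (s^2 - 6*s - 9)Y = 2/s + (4*s - 28).
Solve for Y(s) and write it as one ratio of polynomials.

Y(s) = (4*s^2 - 28*s + 2)/(s^3 - 6*s^2 - 9*s)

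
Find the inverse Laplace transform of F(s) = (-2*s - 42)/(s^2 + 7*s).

Factor the denominator: s^2 + 7*s = s*(s + 7).
Partial fraction decomposition gives [4/(s + 7)] + [-6/s].
Invert each term: 4/(s + 7) ↔ 4e^(-7t); -6/(s - 0) ↔ -6e^(0t).

-6 + 4*exp(-7*t)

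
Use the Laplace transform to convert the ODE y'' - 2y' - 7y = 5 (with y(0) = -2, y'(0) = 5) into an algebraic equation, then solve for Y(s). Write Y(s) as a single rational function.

Y(s) = (-2*s^2 + 9*s + 5)/(s^3 - 2*s^2 - 7*s)

Apply the Laplace transform to the equation.
Using L{y''} = s^2 Y - s·y(0) - y'(0) and L{y'} = sY - y(0), with y(0) = -2, y'(0) = 5, the left side becomes (s^2 - 2*s - 7)Y - (-2*s + 9).
The right side is L{5} = 5/s.
So (s^2 - 2*s - 7)Y = 5/s + (-2*s + 9).
Divide through and combine into a single rational function.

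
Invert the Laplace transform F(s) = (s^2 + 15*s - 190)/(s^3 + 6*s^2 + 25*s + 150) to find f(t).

Factor the denominator: s^3 + 6*s^2 + 25*s + 150 = (s + 6)*(s^2 + 25).
Partial fraction decomposition gives [-4/(s + 6)] + [5*s/(s^2 + 25)] + [-15/(s^2 + 25)].
Invert each term: -4/(s + 6) ↔ -4e^(-6t); 5·s/(s^2 + 25) ↔ 5cos(5t); -3·5/(s^2 + 25) ↔ -3sin(5t).

f(t) = -3*sin(5*t) + 5*cos(5*t) - 4*exp(-6*t)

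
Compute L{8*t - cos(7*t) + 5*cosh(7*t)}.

-s/(s^2 + 49) + 5*s/(s^2 - 49) + 8/s^2

Apply the Laplace transform termwise.
(-1)·[L{cos(7t)} = s/(s^2 + 49)]; (8)·[L{t} = 1!/s^2 = 1/s^2]; (5)·[L{cosh(7t)} = s/(s^2 - 49)].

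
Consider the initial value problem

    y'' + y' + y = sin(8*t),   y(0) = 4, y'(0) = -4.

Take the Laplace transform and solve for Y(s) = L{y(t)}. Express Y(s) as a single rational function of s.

Y(s) = (4*s^3 + 256*s + 8)/(s^4 + s^3 + 65*s^2 + 64*s + 64)

Transform both sides with L{·}.
The derivative rules (L{y''} = s^2 Y - s·y(0) - y'(0) and L{y'} = sY - y(0), with y(0) = 4, y'(0) = -4) turn the left side into (s^2 + s + 1)Y - (4*s).
The right side is L{sin(8*t)} = 8/(s^2 + 64).
So (s^2 + s + 1)Y = 8/(s^2 + 64) + (4*s).
Divide through and combine into a single rational function.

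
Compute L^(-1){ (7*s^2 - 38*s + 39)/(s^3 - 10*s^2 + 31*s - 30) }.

Factor the denominator: s^3 - 10*s^2 + 31*s - 30 = (s - 5)*(s - 3)*(s - 2).
Partial fraction decomposition gives [4/(s - 5)] + [6/(s - 3)] + [-3/(s - 2)].
Invert each term: 4/(s - 5) ↔ 4e^(5t); 6/(s - 3) ↔ 6e^(3t); -3/(s - 2) ↔ -3e^(2t).

4*exp(5*t) + 6*exp(3*t) - 3*exp(2*t)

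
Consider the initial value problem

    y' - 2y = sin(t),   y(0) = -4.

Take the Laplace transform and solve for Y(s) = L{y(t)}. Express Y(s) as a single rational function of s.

Y(s) = (-4*s^2 - 3)/(s^3 - 2*s^2 + s - 2)

Take the Laplace transform of both sides.
With L{y'} = sY - y(0) = sY - (-4): the LHS transforms to (s - 2)Y - (-4).
The right side is L{sin(t)} = 1/(s^2 + 1).
So (s - 2)Y = 1/(s^2 + 1) + (-4).
Solve for Y(s) and write it as one ratio of polynomials.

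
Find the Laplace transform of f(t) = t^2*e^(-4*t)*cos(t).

L{cos(t)} = s/(s^2 + 1).
Multiplying by e^(-4t) shifts s → s + 4, so L{e^(-4*t)*cos(t)} = (s + 4)/((s + 4)^2 + 1).
Then apply L{t^2·g(t)} = (-1)^2 d^2/ds^2[G(s)] with G(s) = (s + 4)/((s + 4)^2 + 1):
differentiating 2 times and applying the sign gives 2*(s + 4)*(s^2 + 8*s + 13)/(s^2 + 8*s + 17)^3.

2*(s + 4)*(s^2 + 8*s + 13)/(s^2 + 8*s + 17)^3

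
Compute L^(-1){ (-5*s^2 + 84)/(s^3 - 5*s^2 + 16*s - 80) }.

-exp(5*t) - 5*sin(4*t) - 4*cos(4*t)

Factor the denominator: s^3 - 5*s^2 + 16*s - 80 = (s - 5)*(s^2 + 16).
Partial fraction decomposition gives [-1/(s - 5)] + [-4*s/(s^2 + 16)] + [-20/(s^2 + 16)].
Invert each term: -1/(s - 5) ↔ -e^(5t); -4·s/(s^2 + 16) ↔ -4cos(4t); -5·4/(s^2 + 16) ↔ -5sin(4t).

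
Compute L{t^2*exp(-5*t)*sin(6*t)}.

L{sin(6t)} = 6/(s^2 + 36).
Multiplying by e^(-5t) shifts s → s + 5, so L{exp(-5*t)*sin(6*t)} = 6/((s + 5)^2 + 36).
Then apply L{t^2·g(t)} = (-1)^2 d^2/ds^2[H(s)] with H(s) = 6/((s + 5)^2 + 36):
differentiating 2 times and applying the sign gives 36*(s^2 + 10*s + 13)/(s^2 + 10*s + 61)^3.

36*(s^2 + 10*s + 13)/(s^2 + 10*s + 61)^3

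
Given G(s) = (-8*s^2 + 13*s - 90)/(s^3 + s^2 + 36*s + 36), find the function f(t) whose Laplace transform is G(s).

f(t) = 3*sin(6*t) - 5*cos(6*t) - 3*exp(-t)

Factor the denominator: s^3 + s^2 + 36*s + 36 = (s + 1)*(s^2 + 36).
Partial fraction decomposition gives [-3/(s + 1)] + [-5*s/(s^2 + 36)] + [18/(s^2 + 36)].
Invert each term: -3/(s + 1) ↔ -3e^(-t); -5·s/(s^2 + 36) ↔ -5cos(6t); 3·6/(s^2 + 36) ↔ 3sin(6t).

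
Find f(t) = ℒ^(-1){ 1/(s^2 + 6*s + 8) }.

Rewrite the denominator: s^2 + 6*s + 8 = (s + 3)^2 - 1.
The form in (s + 3) signals a first-shifting-theorem factor e^(-3t).
Since L{sinh(t)} = 1/(s^2 - 1), the inverse is exp(-3*t)*sinh(t).

f(t) = exp(-3*t)*sinh(t)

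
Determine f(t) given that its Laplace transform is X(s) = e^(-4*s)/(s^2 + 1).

f(t) = Heaviside(t - 4)*(sin(t - 4))

The factor e^(-4s) signals a time shift by c = 4 (second shifting theorem).
L{sin(t)} = 1/(s^2 + 1), so L^-1{1/(s^2 + 1)} = sin(t).
Hence the inverse is u(t - 4) times that function evaluated at t - 4.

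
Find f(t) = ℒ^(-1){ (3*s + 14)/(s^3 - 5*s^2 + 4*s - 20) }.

Factor the denominator: s^3 - 5*s^2 + 4*s - 20 = (s - 5)*(s^2 + 4).
Partial fraction decomposition gives [1/(s - 5)] + [-s/(s^2 + 4)] + [-2/(s^2 + 4)].
Invert each term: 1/(s - 5) ↔ e^(5t); -1·s/(s^2 + 4) ↔ -cos(2t); -1·2/(s^2 + 4) ↔ -sin(2t).

f(t) = exp(5*t) - sin(2*t) - cos(2*t)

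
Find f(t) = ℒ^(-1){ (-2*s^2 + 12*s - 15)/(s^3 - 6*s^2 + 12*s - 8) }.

Factor the denominator: s^3 - 6*s^2 + 12*s - 8 = (s - 2)^3.
Partial fraction decomposition gives [-2/(s - 2)] + [4/(s - 2)^2] + [(s - 2)^(-3)].
Invert each term: -2/(s - 2) ↔ -2e^(2t); 4/(s - 2)^2 ↔ 4t·e^(2t); 1/(s - 2)^3 ↔ (1/2)t^2·e^(2t).

f(t) = t^2*exp(2*t)/2 + 4*t*exp(2*t) - 2*exp(2*t)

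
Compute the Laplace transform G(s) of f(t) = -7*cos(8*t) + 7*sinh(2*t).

By linearity of the Laplace transform, transform each term separately.
(-7)·[L{cos(8t)} = s/(s^2 + 64)]; (7)·[L{sinh(2t)} = 2/(s^2 - 4)].

G(s) = -7*s/(s^2 + 64) + 14/(s^2 - 4)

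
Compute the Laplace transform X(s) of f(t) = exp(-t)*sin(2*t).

X(s) = 2/((s + 1)^2 + 4)

L{sin(2t)} = 2/(s^2 + 4).
By the first shifting theorem, multiplying by e^(-t) replaces s with s + 1.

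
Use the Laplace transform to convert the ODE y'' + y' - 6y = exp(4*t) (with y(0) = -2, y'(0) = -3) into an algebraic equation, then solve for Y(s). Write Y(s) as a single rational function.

Y(s) = (-2*s^2 + 3*s + 21)/(s^3 - 3*s^2 - 10*s + 24)

Take the Laplace transform of both sides.
The derivative rules (L{y''} = s^2 Y - s·y(0) - y'(0) and L{y'} = sY - y(0), with y(0) = -2, y'(0) = -3) turn the left side into (s^2 + s - 6)Y - (-2*s - 5).
The right side is L{exp(4*t)} = 1/(s - 4).
So (s^2 + s - 6)Y = 1/(s - 4) + (-2*s - 5).
Divide through and combine into a single rational function.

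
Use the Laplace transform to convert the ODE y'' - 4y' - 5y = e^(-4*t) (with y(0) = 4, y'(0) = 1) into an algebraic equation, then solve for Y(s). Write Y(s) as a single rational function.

Transform both sides with L{·}.
With L{y''} = s^2 Y - s·y(0) - y'(0) and L{y'} = sY - y(0), with y(0) = 4, y'(0) = 1: the LHS transforms to (s^2 - 4*s - 5)Y - (4*s - 15).
The right side is L{e^(-4*t)} = 1/(s + 4).
So (s^2 - 4*s - 5)Y = 1/(s + 4) + (4*s - 15).
Divide through and combine into a single rational function.

Y(s) = (4*s^2 + s - 59)/(s^3 - 21*s - 20)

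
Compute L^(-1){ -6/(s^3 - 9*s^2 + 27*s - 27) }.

Rewrite the denominator: s^3 - 9*s^2 + 27*s - 27 = (s - 3)^3.
The form in (s - 3) signals a first-shifting-theorem factor e^(3t).
Since L{t^2} = 2!/s^3 = 2/s^3, the inverse is t^2*e^(3*t), scaled by -3.

-3*t^2*exp(3*t)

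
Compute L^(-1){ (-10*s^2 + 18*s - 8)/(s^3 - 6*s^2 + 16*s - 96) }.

Factor the denominator: s^3 - 6*s^2 + 16*s - 96 = (s - 6)*(s^2 + 16).
Partial fraction decomposition gives [-5/(s - 6)] + [-5*s/(s^2 + 16)] + [-12/(s^2 + 16)].
Invert each term: -5/(s - 6) ↔ -5e^(6t); -5·s/(s^2 + 16) ↔ -5cos(4t); -3·4/(s^2 + 16) ↔ -3sin(4t).

-5*exp(6*t) - 3*sin(4*t) - 5*cos(4*t)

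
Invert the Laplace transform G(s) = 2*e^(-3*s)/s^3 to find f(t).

The factor e^(-3s) signals a time shift by c = 3 (second shifting theorem).
L{t^2} = 2!/s^3 = 2/s^3, so L^-1{2/s^3} = t^2.
Hence the inverse is u(t - 3) times that function evaluated at t - 3.

f(t) = Heaviside(t - 3)*((t - 3)^2)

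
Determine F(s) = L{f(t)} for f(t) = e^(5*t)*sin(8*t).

F(s) = 8/((s - 5)^2 + 64)

L{sin(8t)} = 8/(s^2 + 64).
By the first shifting theorem, multiplying by e^(5t) replaces s with s - 5.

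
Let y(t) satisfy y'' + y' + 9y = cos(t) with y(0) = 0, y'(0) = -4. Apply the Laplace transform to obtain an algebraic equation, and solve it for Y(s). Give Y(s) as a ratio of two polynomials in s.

Y(s) = (-4*s^2 + s - 4)/(s^4 + s^3 + 10*s^2 + s + 9)

Laplace-transform each side.
With L{y''} = s^2 Y - s·y(0) - y'(0) and L{y'} = sY - y(0), with y(0) = 0, y'(0) = -4: the LHS transforms to (s^2 + s + 9)Y - (-4).
The right side is L{cos(t)} = s/(s^2 + 1).
So (s^2 + s + 9)Y = s/(s^2 + 1) + (-4).
Divide through and combine into a single rational function.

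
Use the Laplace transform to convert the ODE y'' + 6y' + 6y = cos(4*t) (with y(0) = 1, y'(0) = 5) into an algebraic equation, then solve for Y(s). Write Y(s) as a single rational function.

Y(s) = (s^3 + 11*s^2 + 17*s + 176)/(s^4 + 6*s^3 + 22*s^2 + 96*s + 96)

Take the Laplace transform of both sides.
With L{y''} = s^2 Y - s·y(0) - y'(0) and L{y'} = sY - y(0), with y(0) = 1, y'(0) = 5: the LHS transforms to (s^2 + 6*s + 6)Y - (s + 11).
The right side is L{cos(4*t)} = s/(s^2 + 16).
So (s^2 + 6*s + 6)Y = s/(s^2 + 16) + (s + 11).
Divide through and combine into a single rational function.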